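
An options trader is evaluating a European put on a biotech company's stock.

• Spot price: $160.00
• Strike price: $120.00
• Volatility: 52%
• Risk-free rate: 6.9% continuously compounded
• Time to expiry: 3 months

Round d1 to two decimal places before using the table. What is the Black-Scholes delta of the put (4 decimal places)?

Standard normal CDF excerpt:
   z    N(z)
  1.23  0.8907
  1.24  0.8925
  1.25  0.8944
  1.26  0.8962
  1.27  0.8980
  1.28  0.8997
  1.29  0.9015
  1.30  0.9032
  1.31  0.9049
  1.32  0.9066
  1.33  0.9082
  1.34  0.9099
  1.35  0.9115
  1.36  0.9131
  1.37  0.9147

σ√T = 0.52 × 0.5000 = 0.2600
d₁ = [ln(160/120) + (0.069 + ½·0.52²)·0.25] / (σ√T) = (0.2877 + 0.0511) / 0.2600 = 1.3028 → 1.30
N(d₁) = N(1.30) = 0.9032
Δ_put = N(d₁) − 1 = 0.9032 − 1 = -0.0968

-0.0968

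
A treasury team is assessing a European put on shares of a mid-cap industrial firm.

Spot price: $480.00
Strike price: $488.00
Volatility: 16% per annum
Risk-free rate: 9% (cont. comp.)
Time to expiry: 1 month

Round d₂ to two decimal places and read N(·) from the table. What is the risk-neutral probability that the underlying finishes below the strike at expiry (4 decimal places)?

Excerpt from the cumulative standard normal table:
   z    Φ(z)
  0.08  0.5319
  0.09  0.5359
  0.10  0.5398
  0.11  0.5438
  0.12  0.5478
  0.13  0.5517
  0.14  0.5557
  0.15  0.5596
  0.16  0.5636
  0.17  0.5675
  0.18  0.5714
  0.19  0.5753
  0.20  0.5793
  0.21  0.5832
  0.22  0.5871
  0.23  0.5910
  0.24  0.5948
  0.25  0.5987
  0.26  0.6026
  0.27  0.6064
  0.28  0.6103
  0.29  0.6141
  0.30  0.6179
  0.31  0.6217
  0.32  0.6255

σ√T = 0.16·√0.08333 = 0.0462
d₁ = [ln(480/488) + (0.09 + 0.16²/2)·0.08333] / 0.0462 = [-0.0165 + 0.0086] / 0.0462 = -0.1724 which rounds to -0.17
d₂ = d₁ − σ√T = -0.1724 − 0.0462 = -0.2186 which rounds to -0.22
Pr(exercise) under Q = N(−d₂) = N(0.22) = 0.5871

0.5871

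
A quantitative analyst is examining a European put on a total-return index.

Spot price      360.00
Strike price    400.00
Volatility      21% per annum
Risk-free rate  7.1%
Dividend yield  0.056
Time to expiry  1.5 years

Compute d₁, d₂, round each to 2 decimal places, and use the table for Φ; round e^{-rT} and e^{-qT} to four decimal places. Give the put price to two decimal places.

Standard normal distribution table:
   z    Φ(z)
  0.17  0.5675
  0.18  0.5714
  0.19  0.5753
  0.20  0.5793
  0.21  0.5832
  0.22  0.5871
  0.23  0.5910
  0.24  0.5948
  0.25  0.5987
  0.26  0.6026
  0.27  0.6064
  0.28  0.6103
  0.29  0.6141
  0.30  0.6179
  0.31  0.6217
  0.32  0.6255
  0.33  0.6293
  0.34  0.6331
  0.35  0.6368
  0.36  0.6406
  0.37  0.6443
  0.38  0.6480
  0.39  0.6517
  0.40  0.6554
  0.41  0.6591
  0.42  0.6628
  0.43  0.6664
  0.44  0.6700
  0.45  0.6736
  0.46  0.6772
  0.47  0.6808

σ√T = 0.21 × 1.2247 = 0.2572
ln(S/K) + (r − q + σ²/2)T = ln(360/400) + (0.071 − 0.056 + 0.21²/2)·1.5 = -0.1054 + 0.0556 = -0.0498
d₁ = -0.0498 / 0.2572 = -0.1936 ≈ -0.19
d₂ = d₁ − σ√T = -0.1936 − 0.2572 = -0.4508 ≈ -0.45
exp(−qT) = exp(−0.056·1.5) = 0.9194;  exp(−rT) = exp(−0.071·1.5) = 0.8990
N(−d₂) = N(0.45) = 0.6736;  N(−d₁) = N(0.19) = 0.5753
P = 400·0.8990·0.6736 − 360·0.9194·0.5753 = 242.2266 − 190.4151 = 51.8115

51.81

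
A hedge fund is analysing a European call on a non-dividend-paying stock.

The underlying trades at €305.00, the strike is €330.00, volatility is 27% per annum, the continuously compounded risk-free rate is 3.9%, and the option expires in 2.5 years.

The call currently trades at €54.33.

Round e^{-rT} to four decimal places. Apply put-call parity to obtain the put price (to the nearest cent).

exp(−rT) = exp(−0.039·2.5) = 0.9071
Put-call parity: C − P = S − K·e^(−rT) = 305 − 330·0.9071 = 305 − 299.3430 = 5.6570
P = C − (C − P) = 54.33 − (5.6570) = 48.6730

€48.67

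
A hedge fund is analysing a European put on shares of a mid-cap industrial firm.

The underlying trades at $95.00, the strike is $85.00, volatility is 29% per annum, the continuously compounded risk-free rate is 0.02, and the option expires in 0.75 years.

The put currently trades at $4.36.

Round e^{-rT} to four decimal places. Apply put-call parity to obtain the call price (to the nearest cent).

$15.63

exp(−rT) = exp(−0.02·0.75) = 0.9851
Put-call parity: C − P = S − K·e^(−rT) = 95 − 85·0.9851 = 95 − 83.7335 = 11.2665
C = P + (C − P) = 4.36 + (11.2665) = 15.6265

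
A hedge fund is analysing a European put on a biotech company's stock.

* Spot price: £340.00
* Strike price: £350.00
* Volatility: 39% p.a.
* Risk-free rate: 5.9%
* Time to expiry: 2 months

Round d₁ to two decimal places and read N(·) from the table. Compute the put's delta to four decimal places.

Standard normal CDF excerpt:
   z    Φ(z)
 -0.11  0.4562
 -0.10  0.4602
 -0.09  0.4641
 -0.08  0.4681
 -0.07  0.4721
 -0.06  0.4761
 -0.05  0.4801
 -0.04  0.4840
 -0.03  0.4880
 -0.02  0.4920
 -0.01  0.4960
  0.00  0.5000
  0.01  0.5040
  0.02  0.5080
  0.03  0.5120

σ√T = 0.39 × 0.4082 = 0.1592
ln(S/K) + (r + σ²/2)T = ln(340/350) + (0.059 + 0.39²/2)·0.1667 = -0.0290 + 0.0225 = -0.0065
d₁ = -0.0065 / 0.1592 = -0.0407 ⇒ -0.04
N(d₁) = N(-0.04) = 0.4840
Δ_put = N(d₁) − 1 = 0.4840 − 1 = -0.5160

-0.5160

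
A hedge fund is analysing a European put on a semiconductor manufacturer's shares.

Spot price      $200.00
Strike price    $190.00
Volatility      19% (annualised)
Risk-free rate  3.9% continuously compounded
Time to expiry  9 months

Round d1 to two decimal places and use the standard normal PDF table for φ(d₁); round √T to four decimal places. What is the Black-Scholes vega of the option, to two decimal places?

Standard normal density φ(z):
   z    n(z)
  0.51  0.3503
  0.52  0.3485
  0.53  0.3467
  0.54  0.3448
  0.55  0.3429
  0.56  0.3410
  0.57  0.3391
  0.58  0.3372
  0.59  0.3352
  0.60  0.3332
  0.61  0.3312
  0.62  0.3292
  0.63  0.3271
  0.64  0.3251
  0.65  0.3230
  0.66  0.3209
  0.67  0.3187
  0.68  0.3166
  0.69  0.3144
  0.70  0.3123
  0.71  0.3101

58.73

σ√T = 0.19·√0.75 = 0.1645
ln(S/K) + (r + σ²/2)T = ln(200/190) + (0.039 + 0.19²/2)·0.75 = 0.0513 + 0.0428 = 0.0941
d₁ = 0.0941 / 0.1645 = 0.5718 ≈ 0.57
√T = √0.75 = 0.8660
φ(d₁) = φ(0.57) = 0.3391
vega = S·φ(d₁)·√T = 200·0.3391·0.8660 = 58.7321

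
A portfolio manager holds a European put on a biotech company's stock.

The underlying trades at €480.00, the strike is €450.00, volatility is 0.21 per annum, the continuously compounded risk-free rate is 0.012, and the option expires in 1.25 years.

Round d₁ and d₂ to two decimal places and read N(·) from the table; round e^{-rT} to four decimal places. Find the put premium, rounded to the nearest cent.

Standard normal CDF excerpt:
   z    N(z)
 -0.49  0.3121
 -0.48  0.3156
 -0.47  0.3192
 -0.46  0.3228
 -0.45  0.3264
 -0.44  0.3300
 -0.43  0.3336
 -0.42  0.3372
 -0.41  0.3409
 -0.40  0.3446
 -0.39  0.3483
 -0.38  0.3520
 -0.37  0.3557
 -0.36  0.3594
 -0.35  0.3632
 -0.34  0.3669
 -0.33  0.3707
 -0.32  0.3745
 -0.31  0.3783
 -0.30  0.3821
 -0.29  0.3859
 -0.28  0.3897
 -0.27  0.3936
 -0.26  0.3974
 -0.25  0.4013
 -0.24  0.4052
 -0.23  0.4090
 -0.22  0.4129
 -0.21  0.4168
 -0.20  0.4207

€28.09

σ√T = 0.21 × 1.1180 = 0.2348
d₁ = [ln(480/450) + (0.012 + 0.21²/2)·1.25] / 0.2348 = [0.0645 + 0.0426] / 0.2348 = 0.4562 → 0.46
d₂ = d₁ − σ√T = 0.4562 − 0.2348 = 0.2214 → 0.22
e^(−rT) = e^(−0.012·1.25) = 0.9851
N(−d₂) = N(-0.22) = 0.4129;  N(−d₁) = N(-0.46) = 0.3228
P = 450·0.9851·0.4129 − 480·0.3228 = 183.0365 − 154.9440 = 28.0925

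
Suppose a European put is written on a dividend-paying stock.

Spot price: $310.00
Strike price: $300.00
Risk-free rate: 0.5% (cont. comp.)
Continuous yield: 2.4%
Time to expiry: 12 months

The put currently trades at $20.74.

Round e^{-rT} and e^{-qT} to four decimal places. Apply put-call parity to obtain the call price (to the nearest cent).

e^(−qT) = e^(−0.024·1) = 0.9763;  e^(−rT) = e^(−0.005·1) = 0.9950
Put-call parity: C − P = S·e^(−qT) − K·e^(−rT) = 310·0.9763 − 300·0.9950 = 302.6530 − 298.5000 = 4.1530
C = P + (C − P) = 20.74 + (4.1530) = 24.8930

$24.89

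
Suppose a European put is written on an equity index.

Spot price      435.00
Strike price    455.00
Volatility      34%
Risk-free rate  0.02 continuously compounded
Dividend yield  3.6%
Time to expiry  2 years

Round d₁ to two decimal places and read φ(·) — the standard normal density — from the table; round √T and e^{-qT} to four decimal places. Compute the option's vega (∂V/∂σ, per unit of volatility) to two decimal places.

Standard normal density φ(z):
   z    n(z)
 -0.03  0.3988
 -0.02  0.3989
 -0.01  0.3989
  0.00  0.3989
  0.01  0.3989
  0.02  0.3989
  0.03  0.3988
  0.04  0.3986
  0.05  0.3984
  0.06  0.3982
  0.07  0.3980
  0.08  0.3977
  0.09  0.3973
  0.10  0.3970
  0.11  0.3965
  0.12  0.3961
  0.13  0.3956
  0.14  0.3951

227.65

σ√T = 0.34·√2 = 0.4808
d₁ = [ln(435/455) + (0.02 − 0.036 + ½·0.34²)·2] / (σ√T) = (-0.0450 + 0.0836) / 0.4808 = 0.0804 ⇒ 0.08
√T = √2 = 1.4142
φ(d₁) = φ(0.08) = 0.3977
e^(−qT) = e^(−0.036·2) = 0.9305
vega = S·e^(−qT)·φ(d₁)·√T = 435·0.9305·0.3977·1.4142 = 227.6523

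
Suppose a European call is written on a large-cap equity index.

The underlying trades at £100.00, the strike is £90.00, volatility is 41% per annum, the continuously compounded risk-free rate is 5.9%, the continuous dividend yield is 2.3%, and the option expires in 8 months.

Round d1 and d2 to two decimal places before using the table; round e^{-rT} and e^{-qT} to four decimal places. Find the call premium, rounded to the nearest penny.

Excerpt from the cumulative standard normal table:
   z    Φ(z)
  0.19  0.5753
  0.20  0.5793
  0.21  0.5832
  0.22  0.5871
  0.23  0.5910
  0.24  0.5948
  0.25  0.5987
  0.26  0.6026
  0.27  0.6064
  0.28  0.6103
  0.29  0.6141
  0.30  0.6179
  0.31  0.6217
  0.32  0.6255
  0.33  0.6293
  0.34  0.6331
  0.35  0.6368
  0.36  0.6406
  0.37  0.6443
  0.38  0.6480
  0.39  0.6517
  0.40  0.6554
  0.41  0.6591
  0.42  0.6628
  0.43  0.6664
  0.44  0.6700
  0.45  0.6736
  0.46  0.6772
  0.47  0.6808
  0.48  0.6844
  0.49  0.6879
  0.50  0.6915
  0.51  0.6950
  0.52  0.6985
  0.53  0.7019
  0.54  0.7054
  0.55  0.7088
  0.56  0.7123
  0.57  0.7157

£19.00

σ√T = 0.41 × 0.8165 = 0.3348
d₁ = [ln(100/90) + (0.059 − 0.023 + 0.41²/2)·0.6667] / 0.3348 = [0.1054 + 0.0800] / 0.3348 = 0.5538 ⇒ 0.55
d₂ = d₁ − σ√T = 0.5538 − 0.3348 = 0.2190 ⇒ 0.22
exp(−qT) = exp(−0.023·0.6667) = 0.9848;  exp(−rT) = exp(−0.059·0.6667) = 0.9614
C = 100·0.9848·N(0.55) − 90·0.9614·N(0.22) = 100·0.9848·0.7088 − 90·0.9614·0.5871 = 69.8026 − 50.7994 = 19.0032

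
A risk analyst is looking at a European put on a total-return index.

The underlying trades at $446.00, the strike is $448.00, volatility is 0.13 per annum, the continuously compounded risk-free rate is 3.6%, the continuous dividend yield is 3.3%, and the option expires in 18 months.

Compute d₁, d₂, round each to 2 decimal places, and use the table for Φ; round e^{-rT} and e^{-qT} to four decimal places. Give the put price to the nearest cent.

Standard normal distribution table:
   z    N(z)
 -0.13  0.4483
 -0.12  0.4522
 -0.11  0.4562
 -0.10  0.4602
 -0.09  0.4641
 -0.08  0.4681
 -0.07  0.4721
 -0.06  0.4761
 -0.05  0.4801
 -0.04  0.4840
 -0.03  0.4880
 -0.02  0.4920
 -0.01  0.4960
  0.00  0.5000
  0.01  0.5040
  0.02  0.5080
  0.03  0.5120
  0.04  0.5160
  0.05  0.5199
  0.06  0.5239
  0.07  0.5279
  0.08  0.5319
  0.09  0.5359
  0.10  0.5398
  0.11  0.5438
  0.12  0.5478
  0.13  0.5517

σ√T = 0.13 × 1.2247 = 0.1592
d₁ = [ln(446/448) + (0.036 − 0.033 + 0.13²/2)·1.5] / 0.1592 = [-0.0045 + 0.0172] / 0.1592 = 0.0798 ≈ 0.08
d₂ = d₁ − σ√T = 0.0798 − 0.1592 = -0.0794 ≈ -0.08
e^(−qT) = e^(−0.033·1.5) = 0.9517;  e^(−rT) = e^(−0.036·1.5) = 0.9474
N(−d₂) = N(0.08) = 0.5319;  N(−d₁) = N(-0.08) = 0.4681
P = 448·0.9474·0.5319 − 446·0.9517·0.4681 = 225.7571 − 198.6889 = 27.0682

$27.07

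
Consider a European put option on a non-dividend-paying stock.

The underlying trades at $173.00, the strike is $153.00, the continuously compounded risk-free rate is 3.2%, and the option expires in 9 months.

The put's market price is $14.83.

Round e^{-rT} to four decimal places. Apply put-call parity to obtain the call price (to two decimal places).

e^(−rT) = e^(−0.032·0.75) = 0.9763
Put-call parity: C − P = S − K·e^(−rT) = 173 − 153·0.9763 = 173 − 149.3739 = 23.6261
C = P + (C − P) = 14.83 + (23.6261) = 38.4561

$38.46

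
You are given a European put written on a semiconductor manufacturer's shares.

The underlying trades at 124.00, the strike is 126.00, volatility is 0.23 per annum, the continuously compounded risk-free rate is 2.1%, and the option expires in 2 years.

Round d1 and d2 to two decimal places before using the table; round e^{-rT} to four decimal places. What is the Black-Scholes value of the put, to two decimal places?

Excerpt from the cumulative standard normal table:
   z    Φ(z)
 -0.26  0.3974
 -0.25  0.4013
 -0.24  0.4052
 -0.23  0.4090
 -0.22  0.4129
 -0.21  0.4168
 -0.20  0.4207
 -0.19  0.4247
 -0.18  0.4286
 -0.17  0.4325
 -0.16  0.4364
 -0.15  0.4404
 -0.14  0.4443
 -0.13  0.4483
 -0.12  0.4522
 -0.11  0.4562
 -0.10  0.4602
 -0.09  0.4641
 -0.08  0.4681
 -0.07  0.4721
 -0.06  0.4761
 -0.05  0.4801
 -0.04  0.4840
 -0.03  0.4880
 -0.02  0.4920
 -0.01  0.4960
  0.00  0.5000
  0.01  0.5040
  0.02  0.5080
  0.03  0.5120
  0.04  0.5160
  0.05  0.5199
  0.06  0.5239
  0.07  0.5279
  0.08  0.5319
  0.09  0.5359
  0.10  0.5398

14.02

T = 2;  σ√T = 0.3253
d₁ = [ln(124/126) + (0.021 + ½·0.23²)·2] / (σ√T) = (-0.0160 + 0.0949) / 0.3253 = 0.2426 which rounds to 0.24
d₂ = 0.2426 − 0.3253 = -0.0827 which rounds to -0.08
e^(−rT) = e^(−0.021·2) = 0.9589
N(−d₂) = N(0.08) = 0.5319;  N(−d₁) = N(-0.24) = 0.4052
P = 126·0.9589·0.5319 − 124·0.4052 = 64.2649 − 50.2448 = 14.0201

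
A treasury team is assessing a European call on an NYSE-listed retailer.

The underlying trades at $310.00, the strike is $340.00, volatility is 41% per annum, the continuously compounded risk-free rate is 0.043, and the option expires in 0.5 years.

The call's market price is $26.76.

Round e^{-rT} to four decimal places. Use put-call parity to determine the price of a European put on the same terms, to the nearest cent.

exp(−rT) = exp(−0.043·0.5) = 0.9787
Put-call parity: C − P = S − K·e^(−rT) = 310 − 340·0.9787 = 310 − 332.7580 = -22.7580
P = C − (C − P) = 26.76 − (-22.7580) = 49.5180

$49.52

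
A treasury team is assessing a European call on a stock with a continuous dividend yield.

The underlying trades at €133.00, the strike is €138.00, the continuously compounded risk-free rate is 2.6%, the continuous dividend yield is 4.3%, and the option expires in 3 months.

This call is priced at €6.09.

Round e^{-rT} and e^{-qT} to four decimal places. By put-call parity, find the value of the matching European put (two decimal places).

e^(−qT) = e^(−0.043·0.25) = 0.9893;  e^(−rT) = e^(−0.026·0.25) = 0.9935
Put-call parity: C − P = S·e^(−qT) − K·e^(−rT) = 133·0.9893 − 138·0.9935 = 131.5769 − 137.1030 = -5.5261
P = C − (C − P) = 6.09 − (-5.5261) = 11.6161

€11.62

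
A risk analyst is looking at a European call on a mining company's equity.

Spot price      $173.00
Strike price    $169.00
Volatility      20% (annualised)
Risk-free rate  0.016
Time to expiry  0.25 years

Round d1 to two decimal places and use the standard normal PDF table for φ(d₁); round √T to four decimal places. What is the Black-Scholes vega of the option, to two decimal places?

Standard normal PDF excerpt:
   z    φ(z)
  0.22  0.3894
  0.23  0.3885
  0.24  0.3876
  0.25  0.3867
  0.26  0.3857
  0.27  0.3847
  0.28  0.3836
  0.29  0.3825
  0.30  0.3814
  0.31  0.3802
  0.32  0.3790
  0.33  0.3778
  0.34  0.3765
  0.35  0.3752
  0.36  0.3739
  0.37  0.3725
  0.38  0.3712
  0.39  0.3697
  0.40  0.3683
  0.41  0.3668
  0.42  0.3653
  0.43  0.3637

32.78

σ√T = 0.2 × 0.5000 = 0.1000
ln(S/K) + (r + σ²/2)T = ln(173/169) + (0.016 + 0.2²/2)·0.25 = 0.0234 + 0.0090 = 0.0324
d₁ = 0.0324 / 0.1000 = 0.3239 ≈ 0.32
√T = √0.25 = 0.5000
φ(d₁) = φ(0.32) = 0.3790
vega = S·φ(d₁)·√T = 173·0.3790·0.5000 = 32.7835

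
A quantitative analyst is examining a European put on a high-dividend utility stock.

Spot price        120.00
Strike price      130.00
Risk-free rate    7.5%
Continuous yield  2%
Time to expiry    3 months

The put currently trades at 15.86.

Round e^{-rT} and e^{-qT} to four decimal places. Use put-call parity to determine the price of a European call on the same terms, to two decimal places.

7.68

exp(−qT) = exp(−0.02·0.25) = 0.9950;  exp(−rT) = exp(−0.075·0.25) = 0.9814
Put-call parity: C − P = S·e^(−qT) − K·e^(−rT) = 120·0.9950 − 130·0.9814 = 119.4000 − 127.5820 = -8.1820
C = P + (C − P) = 15.86 + (-8.1820) = 7.6780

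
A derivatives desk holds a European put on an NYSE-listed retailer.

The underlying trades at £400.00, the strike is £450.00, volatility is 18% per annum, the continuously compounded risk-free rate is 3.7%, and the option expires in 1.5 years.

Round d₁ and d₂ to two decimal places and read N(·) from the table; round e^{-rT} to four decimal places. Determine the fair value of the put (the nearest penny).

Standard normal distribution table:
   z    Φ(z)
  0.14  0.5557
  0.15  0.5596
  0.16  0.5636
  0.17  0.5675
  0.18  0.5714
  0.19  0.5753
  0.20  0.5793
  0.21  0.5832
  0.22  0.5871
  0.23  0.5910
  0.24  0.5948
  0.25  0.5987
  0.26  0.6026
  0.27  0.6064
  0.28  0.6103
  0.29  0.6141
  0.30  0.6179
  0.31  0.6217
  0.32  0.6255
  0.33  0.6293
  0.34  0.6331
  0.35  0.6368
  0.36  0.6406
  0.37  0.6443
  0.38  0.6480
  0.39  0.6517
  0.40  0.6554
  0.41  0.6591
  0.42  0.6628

£50.43

σ√T = 0.18·√1.5 = 0.2205
d₁ = [ln(400/450) + (0.037 + 0.18²/2)·1.5] / 0.2205 = [-0.1178 + 0.0798] / 0.2205 = -0.1723 → -0.17
d₂ = d₁ − σ√T = -0.1723 − 0.2205 = -0.3927 → -0.39
e^(−rT) = e^(−0.037·1.5) = 0.9460
N(−d₂) = N(0.39) = 0.6517;  N(−d₁) = N(0.17) = 0.5675
P = 450·0.9460·0.6517 − 400·0.5675 = 277.4287 − 227.0000 = 50.4287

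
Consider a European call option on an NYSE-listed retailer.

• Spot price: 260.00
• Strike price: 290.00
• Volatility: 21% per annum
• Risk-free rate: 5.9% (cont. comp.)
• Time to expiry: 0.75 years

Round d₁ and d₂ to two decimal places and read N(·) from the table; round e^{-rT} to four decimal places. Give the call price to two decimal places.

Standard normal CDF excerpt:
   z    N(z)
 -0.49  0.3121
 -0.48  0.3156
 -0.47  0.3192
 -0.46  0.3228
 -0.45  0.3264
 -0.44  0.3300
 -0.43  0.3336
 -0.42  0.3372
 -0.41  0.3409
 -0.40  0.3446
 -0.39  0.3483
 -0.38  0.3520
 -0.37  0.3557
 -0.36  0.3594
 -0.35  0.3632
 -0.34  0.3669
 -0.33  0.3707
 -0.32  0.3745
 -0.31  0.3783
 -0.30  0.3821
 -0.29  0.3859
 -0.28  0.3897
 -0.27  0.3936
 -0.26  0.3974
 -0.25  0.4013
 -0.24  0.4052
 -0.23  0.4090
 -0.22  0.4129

11.78

T = 0.75;  σ√T = 0.1819
d₁ = [ln(260/290) + (0.059 + 0.21²/2)·0.75] / 0.1819 = [-0.1092 + 0.0608] / 0.1819 = -0.2662 → -0.27
d₂ = d₁ − σ√T = -0.2662 − 0.1819 = -0.4481 → -0.45
exp(−rT) = exp(−0.059·0.75) = 0.9567
N(d₁) = N(-0.27) = 0.3936;  N(d₂) = N(-0.45) = 0.3264
C = 260·0.3936 − 290·0.9567·0.3264 = 102.3360 − 90.5574 = 11.7786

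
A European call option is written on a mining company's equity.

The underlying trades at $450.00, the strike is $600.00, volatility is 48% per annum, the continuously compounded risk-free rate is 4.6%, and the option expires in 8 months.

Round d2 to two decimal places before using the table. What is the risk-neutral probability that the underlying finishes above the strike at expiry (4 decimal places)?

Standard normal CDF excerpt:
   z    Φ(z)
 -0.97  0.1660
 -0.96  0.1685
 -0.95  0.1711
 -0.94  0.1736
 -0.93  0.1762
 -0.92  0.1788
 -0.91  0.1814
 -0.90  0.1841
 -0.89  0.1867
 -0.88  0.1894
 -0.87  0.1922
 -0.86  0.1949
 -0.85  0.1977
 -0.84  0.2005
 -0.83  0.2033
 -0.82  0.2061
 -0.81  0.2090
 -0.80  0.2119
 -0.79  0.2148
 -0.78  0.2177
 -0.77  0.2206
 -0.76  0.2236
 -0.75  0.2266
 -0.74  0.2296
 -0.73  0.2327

T = 0.6667;  σ√T = 0.3919
ln(S/K) + (r + σ²/2)T = ln(450/600) + (0.046 + 0.48²/2)·0.6667 = -0.2877 + 0.1075 = -0.1802
d₁ = -0.1802 / 0.3919 = -0.4598 which rounds to -0.46
d₂ = d₁ − σ√T = -0.4598 − 0.3919 = -0.8517 which rounds to -0.85
Risk-neutral Pr[S_T > K] = N(d₂) = N(-0.85) = 0.1977

0.1977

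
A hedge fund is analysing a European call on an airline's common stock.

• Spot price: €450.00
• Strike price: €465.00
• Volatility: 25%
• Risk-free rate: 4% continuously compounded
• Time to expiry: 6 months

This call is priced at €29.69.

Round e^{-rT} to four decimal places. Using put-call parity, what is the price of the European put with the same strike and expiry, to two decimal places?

€35.48

e^(−rT) = e^(−0.04·0.5) = 0.9802
Put-call parity: C − P = S − K·e^(−rT) = 450 − 465·0.9802 = 450 − 455.7930 = -5.7930
P = C − (C − P) = 29.69 − (-5.7930) = 35.4830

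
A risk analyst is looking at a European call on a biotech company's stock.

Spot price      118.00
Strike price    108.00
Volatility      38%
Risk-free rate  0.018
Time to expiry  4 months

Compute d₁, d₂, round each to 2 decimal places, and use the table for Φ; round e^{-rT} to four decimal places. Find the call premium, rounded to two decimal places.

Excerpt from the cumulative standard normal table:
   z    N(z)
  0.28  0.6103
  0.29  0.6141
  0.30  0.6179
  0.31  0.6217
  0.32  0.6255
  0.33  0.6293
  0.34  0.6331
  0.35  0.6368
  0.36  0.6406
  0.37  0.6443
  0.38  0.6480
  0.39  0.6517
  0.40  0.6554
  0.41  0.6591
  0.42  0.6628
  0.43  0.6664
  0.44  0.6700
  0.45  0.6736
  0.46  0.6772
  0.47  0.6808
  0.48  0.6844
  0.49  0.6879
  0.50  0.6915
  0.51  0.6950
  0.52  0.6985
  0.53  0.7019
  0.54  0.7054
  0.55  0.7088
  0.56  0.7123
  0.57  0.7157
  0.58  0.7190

16.09

σ√T = 0.38 × 0.5774 = 0.2194
d₁ = [ln(118/108) + (0.018 + 0.38²/2)·0.3333] / 0.2194 = [0.0886 + 0.0301] / 0.2194 = 0.5407 which rounds to 0.54
d₂ = d₁ − σ√T = 0.5407 − 0.2194 = 0.3213 which rounds to 0.32
e^(−rT) = e^(−0.018·0.3333) = 0.9940
C = 118·N(0.54) − 108·0.9940·N(0.32) = 118·0.7054 − 108·0.9940·0.6255 = 83.2372 − 67.1487 = 16.0885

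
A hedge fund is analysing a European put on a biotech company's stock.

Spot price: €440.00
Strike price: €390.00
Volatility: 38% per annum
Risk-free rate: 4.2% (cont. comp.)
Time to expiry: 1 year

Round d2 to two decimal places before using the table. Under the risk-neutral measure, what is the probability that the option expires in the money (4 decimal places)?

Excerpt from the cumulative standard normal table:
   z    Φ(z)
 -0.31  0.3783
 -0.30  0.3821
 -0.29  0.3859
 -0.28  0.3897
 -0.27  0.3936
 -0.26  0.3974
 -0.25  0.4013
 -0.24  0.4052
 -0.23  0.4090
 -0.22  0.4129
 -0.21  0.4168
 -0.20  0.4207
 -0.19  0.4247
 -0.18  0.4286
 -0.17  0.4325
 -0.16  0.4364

T = 1;  σ√T = 0.3800
d₁ = [ln(440/390) + (0.042 + ½·0.38²)·1] / (σ√T) = (0.1206 + 0.1142) / 0.3800 = 0.6180 ⇒ 0.62
d₂ = 0.6180 − 0.3800 = 0.2380 ⇒ 0.24
Risk-neutral Pr[S_T < K] = N(−d₂) = N(-0.24) = 0.4052

0.4052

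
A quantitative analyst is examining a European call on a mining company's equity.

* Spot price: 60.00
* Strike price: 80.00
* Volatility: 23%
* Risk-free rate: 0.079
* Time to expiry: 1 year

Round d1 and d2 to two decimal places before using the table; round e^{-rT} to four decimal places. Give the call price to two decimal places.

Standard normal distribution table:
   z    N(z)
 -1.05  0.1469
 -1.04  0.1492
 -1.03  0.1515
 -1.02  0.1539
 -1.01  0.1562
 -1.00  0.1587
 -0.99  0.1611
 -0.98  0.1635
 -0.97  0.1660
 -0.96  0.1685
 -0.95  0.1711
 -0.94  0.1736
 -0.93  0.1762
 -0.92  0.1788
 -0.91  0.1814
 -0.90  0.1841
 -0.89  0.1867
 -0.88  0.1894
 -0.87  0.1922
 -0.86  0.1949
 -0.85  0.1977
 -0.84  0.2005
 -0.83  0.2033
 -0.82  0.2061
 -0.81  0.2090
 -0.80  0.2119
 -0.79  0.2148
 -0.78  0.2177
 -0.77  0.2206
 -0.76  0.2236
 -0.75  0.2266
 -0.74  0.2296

σ√T = 0.23·√1 = 0.2300
ln(S/K) + (r + σ²/2)T = ln(60/80) + (0.079 + 0.23²/2)·1 = -0.2877 + 0.1055 = -0.1822
d₁ = -0.1822 / 0.2300 = -0.7923 → -0.79
d₂ = d₁ − σ√T = -0.7923 − 0.2300 = -1.0223 → -1.02
e^(−rT) = e^(−0.079·1) = 0.9240
N(d₁) = N(-0.79) = 0.2148;  N(d₂) = N(-1.02) = 0.1539
C = 60·0.2148 − 80·0.9240·0.1539 = 12.8880 − 11.3763 = 1.5117

1.51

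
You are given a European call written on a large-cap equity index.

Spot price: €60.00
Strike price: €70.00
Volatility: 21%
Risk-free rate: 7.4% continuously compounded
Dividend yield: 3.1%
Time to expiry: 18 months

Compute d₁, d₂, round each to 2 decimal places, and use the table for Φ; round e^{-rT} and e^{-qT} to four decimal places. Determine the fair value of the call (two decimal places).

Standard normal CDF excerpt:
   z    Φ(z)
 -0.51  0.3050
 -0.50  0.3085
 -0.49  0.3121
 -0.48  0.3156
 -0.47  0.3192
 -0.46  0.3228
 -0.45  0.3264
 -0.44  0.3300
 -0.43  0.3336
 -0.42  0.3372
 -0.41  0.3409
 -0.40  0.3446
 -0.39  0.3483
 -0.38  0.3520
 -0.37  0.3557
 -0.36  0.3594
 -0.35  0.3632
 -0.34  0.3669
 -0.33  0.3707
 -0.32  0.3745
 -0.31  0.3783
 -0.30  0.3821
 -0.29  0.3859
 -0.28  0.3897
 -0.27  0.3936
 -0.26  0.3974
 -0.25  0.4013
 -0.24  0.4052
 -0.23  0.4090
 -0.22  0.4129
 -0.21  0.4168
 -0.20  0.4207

€3.88

σ√T = 0.21·√1.5 = 0.2572
d₁ = [ln(60/70) + (0.074 − 0.031 + ½·0.21²)·1.5] / (σ√T) = (-0.1542 + 0.0976) / 0.2572 = -0.2200 which rounds to -0.22
d₂ = -0.2200 − 0.2572 = -0.4772 which rounds to -0.48
e^(−qT) = e^(−0.031·1.5) = 0.9546;  e^(−rT) = e^(−0.074·1.5) = 0.8949
N(d₁) = N(-0.22) = 0.4129;  N(d₂) = N(-0.48) = 0.3156
C = 60·0.9546·0.4129 − 70·0.8949·0.3156 = 23.6493 − 19.7701 = 3.8791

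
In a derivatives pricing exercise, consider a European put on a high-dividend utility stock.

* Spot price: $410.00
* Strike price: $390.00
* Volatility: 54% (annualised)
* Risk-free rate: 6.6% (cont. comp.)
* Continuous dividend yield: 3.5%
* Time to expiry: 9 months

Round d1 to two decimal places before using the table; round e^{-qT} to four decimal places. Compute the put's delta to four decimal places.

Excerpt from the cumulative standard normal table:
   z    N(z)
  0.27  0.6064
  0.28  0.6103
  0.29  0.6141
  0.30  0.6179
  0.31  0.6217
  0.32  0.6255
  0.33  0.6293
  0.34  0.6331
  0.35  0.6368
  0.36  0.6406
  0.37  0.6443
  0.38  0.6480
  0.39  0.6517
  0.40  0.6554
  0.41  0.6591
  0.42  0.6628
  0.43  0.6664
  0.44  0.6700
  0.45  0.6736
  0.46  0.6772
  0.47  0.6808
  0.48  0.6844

σ√T = 0.54·√0.75 = 0.4677
d₁ = [ln(410/390) + (0.066 − 0.035 + 0.54²/2)·0.75] / 0.4677 = [0.0500 + 0.1326] / 0.4677 = 0.3905 ≈ 0.39
N(d₁) = N(0.39) = 0.6517
Δ_put = e^(−qT)·(N(d₁) − 1) = 0.9741·(0.6517 − 1) = -0.3393

-0.3393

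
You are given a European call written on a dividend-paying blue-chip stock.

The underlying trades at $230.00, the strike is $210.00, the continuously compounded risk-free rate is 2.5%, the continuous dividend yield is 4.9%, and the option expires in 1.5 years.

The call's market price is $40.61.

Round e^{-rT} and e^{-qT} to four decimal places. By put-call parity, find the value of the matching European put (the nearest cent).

$29.19

exp(−qT) = exp(−0.049·1.5) = 0.9291;  exp(−rT) = exp(−0.025·1.5) = 0.9632
Put-call parity: C − P = S·e^(−qT) − K·e^(−rT) = 230·0.9291 − 210·0.9632 = 213.6930 − 202.2720 = 11.4210
P = C − (C − P) = 40.61 − (11.4210) = 29.1890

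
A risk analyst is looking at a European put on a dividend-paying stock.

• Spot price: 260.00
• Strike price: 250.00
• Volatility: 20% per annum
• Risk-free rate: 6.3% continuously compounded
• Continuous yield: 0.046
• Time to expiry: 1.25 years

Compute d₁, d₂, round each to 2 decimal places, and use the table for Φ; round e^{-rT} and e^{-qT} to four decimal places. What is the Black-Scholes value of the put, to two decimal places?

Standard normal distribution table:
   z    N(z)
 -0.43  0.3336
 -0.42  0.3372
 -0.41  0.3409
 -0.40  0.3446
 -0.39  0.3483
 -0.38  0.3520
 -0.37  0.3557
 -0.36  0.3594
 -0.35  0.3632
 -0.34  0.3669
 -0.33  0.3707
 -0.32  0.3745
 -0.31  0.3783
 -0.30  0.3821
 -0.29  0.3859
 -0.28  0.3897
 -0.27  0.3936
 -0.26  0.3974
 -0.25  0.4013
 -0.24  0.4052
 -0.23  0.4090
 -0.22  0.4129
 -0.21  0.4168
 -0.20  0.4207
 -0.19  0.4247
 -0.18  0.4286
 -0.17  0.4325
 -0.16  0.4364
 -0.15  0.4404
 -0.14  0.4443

14.44

σ√T = 0.2 × 1.1180 = 0.2236
d₁ = [ln(260/250) + (0.063 − 0.046 + 0.2²/2)·1.25] / 0.2236 = [0.0392 + 0.0463] / 0.2236 = 0.3822 which rounds to 0.38
d₂ = d₁ − σ√T = 0.3822 − 0.2236 = 0.1586 which rounds to 0.16
exp(−qT) = exp(−0.046·1.25) = 0.9441;  exp(−rT) = exp(−0.063·1.25) = 0.9243
P = 250·0.9243·N(-0.16) − 260·0.9441·N(-0.38) = 250·0.9243·0.4364 − 260·0.9441·0.3520 = 100.8411 − 86.4040 = 14.4371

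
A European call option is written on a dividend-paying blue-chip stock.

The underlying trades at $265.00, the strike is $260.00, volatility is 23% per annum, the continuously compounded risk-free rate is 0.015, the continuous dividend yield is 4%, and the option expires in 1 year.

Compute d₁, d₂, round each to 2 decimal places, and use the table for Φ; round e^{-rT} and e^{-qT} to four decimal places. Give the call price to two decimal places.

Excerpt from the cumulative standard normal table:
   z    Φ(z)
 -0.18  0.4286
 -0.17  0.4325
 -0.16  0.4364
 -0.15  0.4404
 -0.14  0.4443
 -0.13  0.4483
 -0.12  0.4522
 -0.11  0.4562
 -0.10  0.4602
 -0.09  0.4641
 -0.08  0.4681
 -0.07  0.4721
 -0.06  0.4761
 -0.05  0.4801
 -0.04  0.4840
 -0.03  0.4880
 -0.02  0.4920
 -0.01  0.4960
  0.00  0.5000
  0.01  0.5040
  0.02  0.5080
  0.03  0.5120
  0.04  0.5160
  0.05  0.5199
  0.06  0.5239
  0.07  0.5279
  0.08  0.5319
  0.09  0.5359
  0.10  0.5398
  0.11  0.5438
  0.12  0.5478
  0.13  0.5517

σ√T = 0.23·√1 = 0.2300
d₁ = [ln(265/260) + (0.015 − 0.04 + 0.23²/2)·1] / 0.2300 = [0.0190 + 0.0014] / 0.2300 = 0.0891 ≈ 0.09
d₂ = d₁ − σ√T = 0.0891 − 0.2300 = -0.1409 ≈ -0.14
exp(−qT) = exp(−0.04·1) = 0.9608;  exp(−rT) = exp(−0.015·1) = 0.9851
C = 265·0.9608·N(0.09) − 260·0.9851·N(-0.14) = 265·0.9608·0.5359 − 260·0.9851·0.4443 = 136.4466 − 113.7968 = 22.6498

$22.65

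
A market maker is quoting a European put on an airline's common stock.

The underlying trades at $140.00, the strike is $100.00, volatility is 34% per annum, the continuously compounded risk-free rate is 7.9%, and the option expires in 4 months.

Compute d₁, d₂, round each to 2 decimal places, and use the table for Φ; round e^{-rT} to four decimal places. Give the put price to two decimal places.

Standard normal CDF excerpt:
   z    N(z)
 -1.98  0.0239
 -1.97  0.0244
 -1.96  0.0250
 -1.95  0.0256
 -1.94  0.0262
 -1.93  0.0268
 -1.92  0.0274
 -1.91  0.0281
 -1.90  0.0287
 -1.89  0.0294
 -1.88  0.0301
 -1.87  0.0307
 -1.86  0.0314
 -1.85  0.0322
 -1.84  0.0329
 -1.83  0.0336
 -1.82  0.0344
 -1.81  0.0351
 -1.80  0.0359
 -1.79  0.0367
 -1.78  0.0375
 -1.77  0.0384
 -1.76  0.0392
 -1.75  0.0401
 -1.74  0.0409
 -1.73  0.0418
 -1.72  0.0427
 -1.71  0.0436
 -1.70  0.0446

$0.32

σ√T = 0.34·√0.3333 = 0.1963
d₁ = [ln(140/100) + (0.079 + 0.34²/2)·0.3333] / 0.1963 = [0.3365 + 0.0456] / 0.1963 = 1.9464 → 1.95
d₂ = d₁ − σ√T = 1.9464 − 0.1963 = 1.7501 → 1.75
exp(−rT) = exp(−0.079·0.3333) = 0.9740
N(−d₂) = N(-1.75) = 0.0401;  N(−d₁) = N(-1.95) = 0.0256
P = 100·0.9740·0.0401 − 140·0.0256 = 3.9057 − 3.5840 = 0.3217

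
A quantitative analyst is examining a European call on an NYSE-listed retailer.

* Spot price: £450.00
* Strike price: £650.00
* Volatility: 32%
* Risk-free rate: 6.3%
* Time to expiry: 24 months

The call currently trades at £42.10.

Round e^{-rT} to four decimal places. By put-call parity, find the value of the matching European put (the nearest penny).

exp(−rT) = exp(−0.063·2) = 0.8816
Put-call parity: C − P = S − K·e^(−rT) = 450 − 650·0.8816 = 450 − 573.0400 = -123.0400
P = C − (C − P) = 42.10 − (-123.0400) = 165.1400

£165.14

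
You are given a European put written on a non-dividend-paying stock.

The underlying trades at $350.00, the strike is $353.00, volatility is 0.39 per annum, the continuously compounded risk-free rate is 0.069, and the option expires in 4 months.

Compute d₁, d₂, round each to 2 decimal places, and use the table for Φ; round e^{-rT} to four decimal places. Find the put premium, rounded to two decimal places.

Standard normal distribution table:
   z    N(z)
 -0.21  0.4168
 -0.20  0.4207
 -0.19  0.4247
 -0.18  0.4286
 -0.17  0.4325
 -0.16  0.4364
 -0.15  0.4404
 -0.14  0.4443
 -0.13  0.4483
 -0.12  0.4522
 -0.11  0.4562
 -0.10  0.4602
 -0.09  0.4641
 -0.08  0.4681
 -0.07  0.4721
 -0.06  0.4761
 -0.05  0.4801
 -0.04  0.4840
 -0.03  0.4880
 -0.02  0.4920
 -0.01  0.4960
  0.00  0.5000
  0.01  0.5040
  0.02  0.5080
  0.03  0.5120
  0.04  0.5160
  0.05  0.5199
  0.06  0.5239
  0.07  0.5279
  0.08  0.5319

σ√T = 0.39 × 0.5774 = 0.2252
d₁ = [ln(350/353) + (0.069 + ½·0.39²)·0.3333] / (σ√T) = (-0.0085 + 0.0484) / 0.2252 = 0.1768 → 0.18
d₂ = 0.1768 − 0.2252 = -0.0483 → -0.05
e^(−rT) = e^(−0.069·0.3333) = 0.9773
N(−d₂) = N(0.05) = 0.5199;  N(−d₁) = N(-0.18) = 0.4286
P = 353·0.9773·0.5199 − 350·0.4286 = 179.3587 − 150.0100 = 29.3487

$29.35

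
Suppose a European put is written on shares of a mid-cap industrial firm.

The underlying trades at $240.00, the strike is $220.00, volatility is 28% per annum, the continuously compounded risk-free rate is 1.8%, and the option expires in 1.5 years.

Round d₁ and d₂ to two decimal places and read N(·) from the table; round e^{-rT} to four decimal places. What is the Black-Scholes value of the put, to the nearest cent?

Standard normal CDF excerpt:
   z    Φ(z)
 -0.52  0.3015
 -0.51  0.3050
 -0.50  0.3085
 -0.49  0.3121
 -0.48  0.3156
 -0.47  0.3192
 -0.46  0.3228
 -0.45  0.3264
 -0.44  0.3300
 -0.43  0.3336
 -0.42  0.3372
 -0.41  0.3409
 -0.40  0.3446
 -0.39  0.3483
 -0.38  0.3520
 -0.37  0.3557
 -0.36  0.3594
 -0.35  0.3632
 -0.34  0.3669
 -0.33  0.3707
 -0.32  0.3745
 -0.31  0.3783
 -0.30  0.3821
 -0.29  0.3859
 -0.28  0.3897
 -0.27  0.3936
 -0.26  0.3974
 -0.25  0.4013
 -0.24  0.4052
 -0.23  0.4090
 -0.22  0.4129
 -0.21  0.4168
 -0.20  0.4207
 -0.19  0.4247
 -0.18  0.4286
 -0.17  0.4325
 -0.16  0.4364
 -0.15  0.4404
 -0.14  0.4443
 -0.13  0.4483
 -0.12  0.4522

σ√T = 0.28·√1.5 = 0.3429
ln(S/K) + (r + σ²/2)T = ln(240/220) + (0.018 + 0.28²/2)·1.5 = 0.0870 + 0.0858 = 0.1728
d₁ = 0.1728 / 0.3429 = 0.5039 → 0.50
d₂ = d₁ − σ√T = 0.5039 − 0.3429 = 0.1610 → 0.16
e^(−rT) = e^(−0.018·1.5) = 0.9734
N(−d₂) = N(-0.16) = 0.4364;  N(−d₁) = N(-0.50) = 0.3085
P = 220·0.9734·0.4364 − 240·0.3085 = 93.4542 − 74.0400 = 19.4142

$19.41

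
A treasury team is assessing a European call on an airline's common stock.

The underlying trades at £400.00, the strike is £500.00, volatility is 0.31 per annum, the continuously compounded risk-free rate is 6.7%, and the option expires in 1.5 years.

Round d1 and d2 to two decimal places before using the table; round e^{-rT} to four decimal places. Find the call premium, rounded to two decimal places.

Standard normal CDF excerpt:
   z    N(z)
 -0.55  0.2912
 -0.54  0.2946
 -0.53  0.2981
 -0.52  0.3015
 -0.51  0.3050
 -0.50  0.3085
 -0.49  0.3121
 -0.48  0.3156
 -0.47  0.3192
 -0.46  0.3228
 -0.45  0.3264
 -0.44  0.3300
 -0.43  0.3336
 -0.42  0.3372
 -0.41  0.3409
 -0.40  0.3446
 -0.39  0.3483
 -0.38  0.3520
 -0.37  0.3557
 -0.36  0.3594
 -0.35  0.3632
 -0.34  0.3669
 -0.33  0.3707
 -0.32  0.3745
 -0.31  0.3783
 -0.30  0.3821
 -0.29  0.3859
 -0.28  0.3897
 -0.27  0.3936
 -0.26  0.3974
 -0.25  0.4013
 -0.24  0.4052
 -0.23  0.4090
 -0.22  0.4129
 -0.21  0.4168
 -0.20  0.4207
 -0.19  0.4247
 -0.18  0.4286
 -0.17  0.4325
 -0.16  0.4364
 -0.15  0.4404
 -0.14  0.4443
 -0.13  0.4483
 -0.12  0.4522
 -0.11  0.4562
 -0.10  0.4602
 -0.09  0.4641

£41.40

σ√T = 0.31 × 1.2247 = 0.3797
d₁ = [ln(400/500) + (0.067 + ½·0.31²)·1.5] / (σ√T) = (-0.2231 + 0.1726) / 0.3797 = -0.1332 ⇒ -0.13
d₂ = -0.1332 − 0.3797 = -0.5129 ⇒ -0.51
exp(−rT) = exp(−0.067·1.5) = 0.9044
N(d₁) = N(-0.13) = 0.4483;  N(d₂) = N(-0.51) = 0.3050
C = 400·0.4483 − 500·0.9044·0.3050 = 179.3200 − 137.9210 = 41.3990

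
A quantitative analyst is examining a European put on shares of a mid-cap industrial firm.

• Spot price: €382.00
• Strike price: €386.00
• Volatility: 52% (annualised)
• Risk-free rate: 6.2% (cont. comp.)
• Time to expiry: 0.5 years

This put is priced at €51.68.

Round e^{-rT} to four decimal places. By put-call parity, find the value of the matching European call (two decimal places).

€59.45

exp(−rT) = exp(−0.062·0.5) = 0.9695
Put-call parity: C − P = S − K·e^(−rT) = 382 − 386·0.9695 = 382 − 374.2270 = 7.7730
C = P + (C − P) = 51.68 + (7.7730) = 59.4530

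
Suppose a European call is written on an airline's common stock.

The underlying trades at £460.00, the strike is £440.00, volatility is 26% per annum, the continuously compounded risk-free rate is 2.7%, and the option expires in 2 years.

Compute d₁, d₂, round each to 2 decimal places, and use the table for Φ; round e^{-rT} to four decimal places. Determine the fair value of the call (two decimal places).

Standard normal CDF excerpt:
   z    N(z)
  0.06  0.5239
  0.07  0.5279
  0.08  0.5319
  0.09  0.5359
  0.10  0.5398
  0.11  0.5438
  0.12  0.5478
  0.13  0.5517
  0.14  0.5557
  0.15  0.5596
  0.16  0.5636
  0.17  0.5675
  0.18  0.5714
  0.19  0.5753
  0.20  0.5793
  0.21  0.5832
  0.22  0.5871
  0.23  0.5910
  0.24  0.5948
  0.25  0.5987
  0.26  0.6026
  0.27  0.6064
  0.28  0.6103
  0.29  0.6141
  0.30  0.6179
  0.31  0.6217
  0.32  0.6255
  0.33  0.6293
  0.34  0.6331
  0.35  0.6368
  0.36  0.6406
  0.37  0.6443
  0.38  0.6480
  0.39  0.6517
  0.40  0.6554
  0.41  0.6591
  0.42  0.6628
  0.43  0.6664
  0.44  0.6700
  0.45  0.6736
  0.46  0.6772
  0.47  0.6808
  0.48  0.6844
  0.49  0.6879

T = 2;  σ√T = 0.3677
ln(S/K) + (r + σ²/2)T = ln(460/440) + (0.027 + 0.26²/2)·2 = 0.0445 + 0.1216 = 0.1661
d₁ = 0.1661 / 0.3677 = 0.4516 → 0.45
d₂ = d₁ − σ√T = 0.4516 − 0.3677 = 0.0839 → 0.08
e^(−rT) = e^(−0.027·2) = 0.9474
N(d₁) = N(0.45) = 0.6736;  N(d₂) = N(0.08) = 0.5319
C = 460·0.6736 − 440·0.9474·0.5319 = 309.8560 − 221.7257 = 88.1303

£88.13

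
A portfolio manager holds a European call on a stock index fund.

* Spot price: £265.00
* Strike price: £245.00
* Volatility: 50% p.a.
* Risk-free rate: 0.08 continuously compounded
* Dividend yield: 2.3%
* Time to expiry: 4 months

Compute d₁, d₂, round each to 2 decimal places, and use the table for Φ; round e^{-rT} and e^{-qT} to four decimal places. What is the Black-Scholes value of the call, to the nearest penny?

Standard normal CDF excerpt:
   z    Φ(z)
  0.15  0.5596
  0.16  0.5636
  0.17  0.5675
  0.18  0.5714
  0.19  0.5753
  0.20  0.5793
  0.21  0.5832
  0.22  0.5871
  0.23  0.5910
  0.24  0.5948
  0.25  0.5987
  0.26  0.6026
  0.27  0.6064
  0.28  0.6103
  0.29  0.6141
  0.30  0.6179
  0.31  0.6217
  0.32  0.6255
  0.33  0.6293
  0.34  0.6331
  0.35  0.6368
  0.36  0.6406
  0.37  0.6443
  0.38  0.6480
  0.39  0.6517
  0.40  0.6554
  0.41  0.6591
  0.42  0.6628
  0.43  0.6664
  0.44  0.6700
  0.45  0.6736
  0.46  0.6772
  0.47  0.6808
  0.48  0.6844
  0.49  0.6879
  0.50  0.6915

σ√T = 0.5·√0.3333 = 0.2887
d₁ = [ln(265/245) + (0.08 − 0.023 + ½·0.5²)·0.3333] / (σ√T) = (0.0785 + 0.0607) / 0.2887 = 0.4820 which rounds to 0.48
d₂ = 0.4820 − 0.2887 = 0.1933 which rounds to 0.19
e^(−qT) = e^(−0.023·0.3333) = 0.9924;  e^(−rT) = e^(−0.08·0.3333) = 0.9737
C = 265·0.9924·N(0.48) − 245·0.9737·N(0.19) = 265·0.9924·0.6844 − 245·0.9737·0.5753 = 179.9876 − 137.2416 = 42.7461

£42.75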